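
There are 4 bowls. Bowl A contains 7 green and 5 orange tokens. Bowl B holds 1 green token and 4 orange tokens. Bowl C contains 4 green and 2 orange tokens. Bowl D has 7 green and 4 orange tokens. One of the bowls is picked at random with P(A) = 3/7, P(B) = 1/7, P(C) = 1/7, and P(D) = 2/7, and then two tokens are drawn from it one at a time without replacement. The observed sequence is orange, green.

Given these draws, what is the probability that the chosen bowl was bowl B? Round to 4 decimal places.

0.1129

For each hypothesis, P(data | H) works out to: P(data | bowl A) = (5/12)(7/11) = 35/132; P(data | bowl B) = (4/5)(1/4) = 1/5; P(data | bowl C) = (2/6)(4/5) = 4/15; P(data | bowl D) = (4/11)(7/10) = 14/55.
Multiplying each by its prior: 3/7 · 35/132 = 5/44, 1/7 · 1/5 = 1/35, 1/7 · 4/15 = 4/105, 2/7 · 14/55 = 4/55; summing to 167/660.
Therefore the posterior P(bowl B | data) = (1/35) / (167/660) = 132/1169.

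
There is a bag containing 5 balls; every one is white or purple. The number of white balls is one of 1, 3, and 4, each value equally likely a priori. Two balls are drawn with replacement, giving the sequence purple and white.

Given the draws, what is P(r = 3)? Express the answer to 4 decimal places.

0.4286

Compute the likelihood of the observed sequence for each case: P(data | r = 1) = (4/5)(1/5) = 4/25; P(data | r = 3) = (2/5)(3/5) = 6/25; P(data | r = 4) = (1/5)(4/5) = 4/25.
Multiplying each by its prior: 1/3 · 4/25 = 4/75, 1/3 · 6/25 = 2/25, 1/3 · 4/25 = 4/75; summing to 14/75.
By Bayes' rule, P(r = 3 | data) = (2/25) / (14/75) = 3/7.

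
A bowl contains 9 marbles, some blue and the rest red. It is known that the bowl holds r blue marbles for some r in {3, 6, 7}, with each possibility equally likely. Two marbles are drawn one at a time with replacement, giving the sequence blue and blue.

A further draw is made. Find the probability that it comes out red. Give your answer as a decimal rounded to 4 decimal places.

The likelihood of the observed sequence under each hypothesis: P(data | r = 3) = (3/9)(3/9) = 1/9; P(data | r = 6) = (6/9)(6/9) = 4/9; P(data | r = 7) = (7/9)(7/9) = 49/81.
Multiplying each by its prior: 1/3 · 1/9 = 1/27, 1/3 · 4/9 = 4/27, 1/3 · 49/81 = 49/243; these sum to 94/243.
Normalising, the posterior is P(r = 3 | data) = 9/94, P(r = 6 | data) = 18/47, P(r = 7 | data) = 49/94.
The predictive probability is P(red next | data) = (2/3)(9/94) + (1/3)(18/47) + (2/9)(49/94) = 130/423.

0.3073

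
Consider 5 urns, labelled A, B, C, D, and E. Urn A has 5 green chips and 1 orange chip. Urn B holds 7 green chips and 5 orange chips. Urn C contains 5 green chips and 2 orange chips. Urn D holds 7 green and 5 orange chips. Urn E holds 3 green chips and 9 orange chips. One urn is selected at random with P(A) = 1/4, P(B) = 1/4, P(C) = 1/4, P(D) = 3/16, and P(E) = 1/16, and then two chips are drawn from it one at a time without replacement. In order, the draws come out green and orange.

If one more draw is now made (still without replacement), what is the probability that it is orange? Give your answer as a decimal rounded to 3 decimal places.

Under each hypothesis, the probability of the observed sequence is: P(data | urn A) = (5/6)(1/5) = 0.16667; P(data | urn B) = (7/12)(5/11) = 0.26515; P(data | urn C) = (5/7)(2/6) = 0.2381; P(data | urn D) = (7/12)(5/11) = 0.26515; P(data | urn E) = (3/12)(9/11) = 0.20455.
Weighting by the prior gives 1/4 · 0.16667 = 0.041667, 1/4 · 0.26515 = 0.066288, 1/4 · 0.2381 = 0.059524, 3/16 · 0.26515 = 0.049716, 1/16 · 0.20455 = 0.012784; these sum to 0.22998.
Dividing through by the total gives posterior P(urn A | data) = 0.18118, P(urn B | data) = 0.28824, P(urn C | data) = 0.25882, P(urn D | data) = 0.21618, P(urn E | data) = 0.055588.
Averaging over the posterior, P(orange next | data) = (0)(0.18118) + (2/5)(0.28824) + (1/5)(0.25882) + (2/5)(0.21618) + (4/5)(0.055588) = 0.298.

0.298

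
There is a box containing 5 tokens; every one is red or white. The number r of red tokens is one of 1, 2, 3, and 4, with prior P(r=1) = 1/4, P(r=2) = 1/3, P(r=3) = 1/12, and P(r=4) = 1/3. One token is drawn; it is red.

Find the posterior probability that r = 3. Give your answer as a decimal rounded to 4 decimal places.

0.1000

Under each hypothesis, the probability of this draw is: P(data | r = 1) = (1/5) = 1/5; P(data | r = 2) = (2/5) = 2/5; P(data | r = 3) = (3/5) = 3/5; P(data | r = 4) = (4/5) = 4/5.
Multiplying each by its prior: 1/4 · 1/5 = 1/20, 1/3 · 2/5 = 2/15, 1/12 · 3/5 = 1/20, 1/3 · 4/5 = 4/15; summing to 1/2.
So P(r = 3 | data) = (1/20) / (1/2) = 1/10.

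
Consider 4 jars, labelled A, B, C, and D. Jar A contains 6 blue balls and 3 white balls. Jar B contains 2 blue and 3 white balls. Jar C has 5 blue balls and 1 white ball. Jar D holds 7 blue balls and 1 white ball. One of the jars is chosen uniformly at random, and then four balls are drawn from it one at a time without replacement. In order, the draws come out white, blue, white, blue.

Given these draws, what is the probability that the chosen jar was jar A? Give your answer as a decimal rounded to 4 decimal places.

For each hypothesis, P(data | H) works out to: P(data | jar A) = (3/9)(6/8)(2/7)(5/6) = 0.059524; P(data | jar B) = (3/5)(2/4)(2/3)(1/2) = 0.1; P(data | jar C) = (1/6)(5/5)(0/4) = 0; P(data | jar D) = (1/8)(7/7)(0/6) = 0.
Weighting by the prior gives 1/4 · 0.059524 = 0.014881, 1/4 · 0.1 = 0.025, 1/4 · 0 = 0, 1/4 · 0 = 0; these sum to 0.039881.
Hence P(jar A | data) = (0.014881) / (0.039881) = 0.37313.

0.3731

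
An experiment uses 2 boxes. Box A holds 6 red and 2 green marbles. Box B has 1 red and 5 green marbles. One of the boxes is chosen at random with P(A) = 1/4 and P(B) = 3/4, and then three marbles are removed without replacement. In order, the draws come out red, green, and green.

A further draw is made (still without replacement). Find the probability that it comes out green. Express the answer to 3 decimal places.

The likelihood of the observed sequence under each hypothesis: P(data | box A) = (6/8)(2/7)(1/6) = 1/28; P(data | box B) = (1/6)(5/5)(4/4) = 1/6.
Weighting by the prior gives 1/4 · 1/28 = 1/112, 3/4 · 1/6 = 1/8; with total 15/112.
Dividing through by the total gives posterior P(box A | data) = 1/15, P(box B | data) = 14/15.
So P(green next | data) = Σ P(green next | H) P(H | data) = (0)(1/15) + (1)(14/15) = 14/15.

0.933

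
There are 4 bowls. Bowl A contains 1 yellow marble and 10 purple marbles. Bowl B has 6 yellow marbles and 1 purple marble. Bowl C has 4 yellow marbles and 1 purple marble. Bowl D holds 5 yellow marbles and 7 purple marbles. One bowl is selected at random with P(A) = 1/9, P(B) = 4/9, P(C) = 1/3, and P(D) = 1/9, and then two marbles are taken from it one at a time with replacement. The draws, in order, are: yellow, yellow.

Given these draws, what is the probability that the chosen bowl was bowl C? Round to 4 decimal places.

The likelihood of the observed sequence under each hypothesis: P(data | bowl A) = (1/11)(1/11) = 0.0082645; P(data | bowl B) = (6/7)(6/7) = 0.73469; P(data | bowl C) = (4/5)(4/5) = 0.64; P(data | bowl D) = (5/12)(5/12) = 0.17361.
Weighting by the prior gives 1/9 · 0.0082645 = 0.00091827, 4/9 · 0.73469 = 0.32653, 1/3 · 0.64 = 0.21333, 1/9 · 0.17361 = 0.01929; with total 0.56007.
Therefore the posterior P(bowl C | data) = (0.21333) / (0.56007) = 0.3809.

0.3809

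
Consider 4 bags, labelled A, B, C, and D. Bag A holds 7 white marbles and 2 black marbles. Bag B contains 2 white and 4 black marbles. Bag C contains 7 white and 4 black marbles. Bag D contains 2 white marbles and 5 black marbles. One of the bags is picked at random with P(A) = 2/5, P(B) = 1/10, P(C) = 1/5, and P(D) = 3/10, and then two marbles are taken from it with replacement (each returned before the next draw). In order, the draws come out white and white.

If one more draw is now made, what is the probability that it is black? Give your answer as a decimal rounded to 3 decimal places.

0.302

Compute the likelihood of the observed sequence for each case: P(data | bag A) = (7/9)(7/9) = 0.60494; P(data | bag B) = (2/6)(2/6) = 0.11111; P(data | bag C) = (7/11)(7/11) = 0.40496; P(data | bag D) = (2/7)(2/7) = 0.081633.
Multiplying each by its prior: 2/5 · 0.60494 = 0.24198, 1/10 · 0.11111 = 0.011111, 1/5 · 0.40496 = 0.080992, 3/10 · 0.081633 = 0.02449; summing to 0.35857.
Normalising, the posterior is P(bag A | data) = 0.67484, P(bag B | data) = 0.030987, P(bag C | data) = 0.22588, P(bag D | data) = 0.068299.
So P(black next | data) = Σ P(black next | H) P(H | data) = (2/9)(0.67484) + (2/3)(0.030987) + (4/11)(0.22588) + (5/7)(0.068299) = 0.30154.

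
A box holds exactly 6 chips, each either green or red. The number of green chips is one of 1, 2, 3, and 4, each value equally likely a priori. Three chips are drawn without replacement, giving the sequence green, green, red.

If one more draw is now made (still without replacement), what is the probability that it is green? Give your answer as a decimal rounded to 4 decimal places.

For each hypothesis, P(data | H) works out to: P(data | r = 1) = (1/6)(0/5) = 0; P(data | r = 2) = (2/6)(1/5)(4/4) = 1/15; P(data | r = 3) = (3/6)(2/5)(3/4) = 3/20; P(data | r = 4) = (4/6)(3/5)(2/4) = 1/5.
Multiplying each by its prior: 1/4 · 0 = 0, 1/4 · 1/15 = 1/60, 1/4 · 3/20 = 3/80, 1/4 · 1/5 = 1/20; summing to 5/48.
Normalising, the posterior is P(r = 1 | data) = 0, P(r = 2 | data) = 4/25, P(r = 3 | data) = 9/25, P(r = 4 | data) = 12/25.
Averaging over the posterior, P(green next | data) = (0)(4/25) + (1/3)(9/25) + (2/3)(12/25) = 11/25.

0.4400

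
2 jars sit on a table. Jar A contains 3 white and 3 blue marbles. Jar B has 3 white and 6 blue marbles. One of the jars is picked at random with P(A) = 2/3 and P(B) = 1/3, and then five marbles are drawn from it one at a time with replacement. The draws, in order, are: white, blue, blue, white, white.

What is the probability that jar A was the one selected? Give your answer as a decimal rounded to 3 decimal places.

For each hypothesis, P(data | H) works out to: P(data | jar A) = (3/6)(3/6)(3/6)(3/6)(3/6) = 0.03125; P(data | jar B) = (3/9)(6/9)(6/9)(3/9)(3/9) = 0.016461.
Multiplying each by its prior: 2/3 · 0.03125 = 0.020833, 1/3 · 0.016461 = 0.005487; with total 0.02632.
By Bayes' rule, P(jar A | data) = (0.020833) / (0.02632) = 0.79153.

0.792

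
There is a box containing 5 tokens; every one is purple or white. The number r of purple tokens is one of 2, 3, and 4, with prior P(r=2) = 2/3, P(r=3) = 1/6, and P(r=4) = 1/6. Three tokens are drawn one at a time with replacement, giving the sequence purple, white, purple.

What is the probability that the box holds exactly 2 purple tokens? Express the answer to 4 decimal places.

0.5854

The likelihood of the observed sequence under each hypothesis: P(data | r = 2) = (2/5)(3/5)(2/5) = 12/125; P(data | r = 3) = (3/5)(2/5)(3/5) = 18/125; P(data | r = 4) = (4/5)(1/5)(4/5) = 16/125.
Weighting by the prior gives 2/3 · 12/125 = 8/125, 1/6 · 18/125 = 3/125, 1/6 · 16/125 = 8/375; these sum to 41/375.
Therefore the posterior P(r = 2 | data) = (8/125) / (41/375) = 24/41.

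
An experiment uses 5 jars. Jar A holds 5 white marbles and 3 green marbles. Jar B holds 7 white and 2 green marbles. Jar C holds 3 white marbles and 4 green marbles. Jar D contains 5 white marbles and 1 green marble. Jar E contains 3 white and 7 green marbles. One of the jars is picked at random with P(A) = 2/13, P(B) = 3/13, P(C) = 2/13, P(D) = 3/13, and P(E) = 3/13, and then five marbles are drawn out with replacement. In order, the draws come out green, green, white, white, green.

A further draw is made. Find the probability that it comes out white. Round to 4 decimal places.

0.4589

For each hypothesis, P(data | H) works out to: P(data | jar A) = (3/8)(3/8)(5/8)(5/8)(3/8) = 0.020599; P(data | jar B) = (2/9)(2/9)(7/9)(7/9)(2/9) = 0.0066386; P(data | jar C) = (4/7)(4/7)(3/7)(3/7)(4/7) = 0.034271; P(data | jar D) = (1/6)(1/6)(5/6)(5/6)(1/6) = 0.003215; P(data | jar E) = (7/10)(7/10)(3/10)(3/10)(7/10) = 0.03087.
Weighting by the prior gives 2/13 · 0.020599 = 0.0031691, 3/13 · 0.0066386 = 0.001532, 2/13 · 0.034271 = 0.0052725, 3/13 · 0.003215 = 0.00074193, 3/13 · 0.03087 = 0.0071238; with total 0.017839.
Dividing through by the total gives posterior P(jar A | data) = 0.17765, P(jar B | data) = 0.085876, P(jar C | data) = 0.29556, P(jar D | data) = 0.041589, P(jar E | data) = 0.39933.
So P(white next | data) = Σ P(white next | H) P(H | data) = (5/8)(0.17765) + (7/9)(0.085876) + (3/7)(0.29556) + (5/6)(0.041589) + (3/10)(0.39933) = 0.45895.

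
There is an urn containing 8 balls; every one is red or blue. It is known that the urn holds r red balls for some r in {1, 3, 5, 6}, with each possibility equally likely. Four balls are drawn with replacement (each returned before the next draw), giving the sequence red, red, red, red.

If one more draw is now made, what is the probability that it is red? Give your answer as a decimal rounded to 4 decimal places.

Under each hypothesis, the probability of the observed sequence is: P(data | r = 1) = (1/8)(1/8)(1/8)(1/8) = 0.00024414; P(data | r = 3) = (3/8)(3/8)(3/8)(3/8) = 0.019775; P(data | r = 5) = (5/8)(5/8)(5/8)(5/8) = 0.15259; P(data | r = 6) = (6/8)(6/8)(6/8)(6/8) = 0.31641.
Multiplying each by its prior: 1/4 · 0.00024414 = 6.1035e-05, 1/4 · 0.019775 = 0.0049438, 1/4 · 0.15259 = 0.038147, 1/4 · 0.31641 = 0.079102; these sum to 0.12225.
Dividing through by the total gives posterior P(r = 1 | data) = 0.00049925, P(r = 3 | data) = 0.040439, P(r = 5 | data) = 0.31203, P(r = 6 | data) = 0.64703.
The predictive probability is P(red next | data) = (1/8)(0.00049925) + (3/8)(0.040439) + (5/8)(0.31203) + (3/4)(0.64703) = 0.69552.

0.6955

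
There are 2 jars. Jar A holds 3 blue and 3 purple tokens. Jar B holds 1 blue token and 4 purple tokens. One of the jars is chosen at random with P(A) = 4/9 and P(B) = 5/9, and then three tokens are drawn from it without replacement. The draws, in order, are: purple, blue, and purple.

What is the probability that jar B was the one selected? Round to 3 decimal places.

0.625

For each hypothesis, P(data | H) works out to: P(data | jar A) = (3/6)(3/5)(2/4) = 3/20; P(data | jar B) = (4/5)(1/4)(3/3) = 1/5.
Weighting by the prior gives 4/9 · 3/20 = 1/15, 5/9 · 1/5 = 1/9; these sum to 8/45.
Therefore the posterior P(jar B | data) = (1/9) / (8/45) = 5/8.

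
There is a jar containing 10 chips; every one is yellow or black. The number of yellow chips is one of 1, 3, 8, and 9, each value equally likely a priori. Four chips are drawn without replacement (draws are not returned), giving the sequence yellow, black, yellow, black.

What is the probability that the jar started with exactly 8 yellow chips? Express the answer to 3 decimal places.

0.308

For each hypothesis, P(data | H) works out to: P(data | r = 1) = (1/10)(9/9)(0/8) = 0; P(data | r = 3) = (3/10)(7/9)(2/8)(6/7) = 1/20; P(data | r = 8) = (8/10)(2/9)(7/8)(1/7) = 1/45; P(data | r = 9) = (9/10)(1/9)(8/8)(0/7) = 0.
Weighting by the prior gives 1/4 · 0 = 0, 1/4 · 1/20 = 1/80, 1/4 · 1/45 = 1/180, 1/4 · 0 = 0; summing to 13/720.
Therefore the posterior P(r = 8 | data) = (1/180) / (13/720) = 4/13.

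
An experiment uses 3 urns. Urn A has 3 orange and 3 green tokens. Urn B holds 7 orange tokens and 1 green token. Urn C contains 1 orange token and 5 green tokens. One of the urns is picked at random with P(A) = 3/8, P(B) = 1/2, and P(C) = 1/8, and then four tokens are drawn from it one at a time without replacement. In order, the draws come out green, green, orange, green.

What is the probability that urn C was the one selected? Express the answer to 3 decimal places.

For each hypothesis, P(data | H) works out to: P(data | urn A) = (3/6)(2/5)(3/4)(1/3) = 1/20; P(data | urn B) = (1/8)(0/7) = 0; P(data | urn C) = (5/6)(4/5)(1/4)(3/3) = 1/6.
Multiplying each by its prior: 3/8 · 1/20 = 3/160, 1/2 · 0 = 0, 1/8 · 1/6 = 1/48; these sum to 19/480.
Therefore the posterior P(urn C | data) = (1/48) / (19/480) = 10/19.

0.526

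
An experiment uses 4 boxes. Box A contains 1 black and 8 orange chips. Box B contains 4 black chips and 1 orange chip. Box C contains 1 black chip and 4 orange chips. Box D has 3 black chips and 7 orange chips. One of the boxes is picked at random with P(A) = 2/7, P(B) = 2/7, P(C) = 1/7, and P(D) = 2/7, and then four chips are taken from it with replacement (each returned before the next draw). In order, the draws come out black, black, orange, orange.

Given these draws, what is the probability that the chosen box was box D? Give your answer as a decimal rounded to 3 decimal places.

0.478

Compute the likelihood of the observed sequence for each case: P(data | box A) = (1/9)(1/9)(8/9)(8/9) = 0.0097546; P(data | box B) = (4/5)(4/5)(1/5)(1/5) = 0.0256; P(data | box C) = (1/5)(1/5)(4/5)(4/5) = 0.0256; P(data | box D) = (3/10)(3/10)(7/10)(7/10) = 0.0441.
The prior-weighted likelihoods are 2/7 · 0.0097546 = 0.002787, 2/7 · 0.0256 = 0.0073143, 1/7 · 0.0256 = 0.0036571, 2/7 · 0.0441 = 0.0126; summing to 0.026358.
Therefore the posterior P(box D | data) = (0.0126) / (0.026358) = 0.47802.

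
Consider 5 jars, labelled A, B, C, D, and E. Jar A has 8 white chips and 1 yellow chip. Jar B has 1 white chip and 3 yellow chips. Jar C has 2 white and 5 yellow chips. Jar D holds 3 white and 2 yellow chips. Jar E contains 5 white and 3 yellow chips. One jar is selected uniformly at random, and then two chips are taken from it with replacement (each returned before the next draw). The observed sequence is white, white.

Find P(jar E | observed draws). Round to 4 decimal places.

0.2318

The likelihood of the observed sequence under each hypothesis: P(data | jar A) = (8/9)(8/9) = 0.79012; P(data | jar B) = (1/4)(1/4) = 0.0625; P(data | jar C) = (2/7)(2/7) = 0.081633; P(data | jar D) = (3/5)(3/5) = 0.36; P(data | jar E) = (5/8)(5/8) = 0.39062.
Weighting by the prior gives 1/5 · 0.79012 = 0.15802, 1/5 · 0.0625 = 0.0125, 1/5 · 0.081633 = 0.016327, 1/5 · 0.36 = 0.072, 1/5 · 0.39062 = 0.078125; these sum to 0.33698.
By Bayes' rule, P(jar E | data) = (0.078125) / (0.33698) = 0.23184.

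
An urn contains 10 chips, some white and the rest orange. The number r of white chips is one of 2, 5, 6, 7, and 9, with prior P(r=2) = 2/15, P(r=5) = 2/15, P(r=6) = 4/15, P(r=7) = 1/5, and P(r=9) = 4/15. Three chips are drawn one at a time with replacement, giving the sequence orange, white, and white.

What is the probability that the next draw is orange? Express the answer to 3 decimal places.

0.345

Compute the likelihood of the observed sequence for each case: P(data | r = 2) = (8/10)(2/10)(2/10) = 0.032; P(data | r = 5) = (5/10)(5/10)(5/10) = 0.125; P(data | r = 6) = (4/10)(6/10)(6/10) = 0.144; P(data | r = 7) = (3/10)(7/10)(7/10) = 0.147; P(data | r = 9) = (1/10)(9/10)(9/10) = 0.081.
Multiplying each by its prior: 2/15 · 0.032 = 0.0042667, 2/15 · 0.125 = 0.016667, 4/15 · 0.144 = 0.0384, 1/5 · 0.147 = 0.0294, 4/15 · 0.081 = 0.0216; with total 0.11033.
Normalising, the posterior is P(r = 2 | data) = 0.038671, P(r = 5 | data) = 0.15106, P(r = 6 | data) = 0.34804, P(r = 7 | data) = 0.26647, P(r = 9 | data) = 0.19577.
The predictive probability is P(orange next | data) = (4/5)(0.038671) + (1/2)(0.15106) + (2/5)(0.34804) + (3/10)(0.26647) + (1/10)(0.19577) = 0.3452.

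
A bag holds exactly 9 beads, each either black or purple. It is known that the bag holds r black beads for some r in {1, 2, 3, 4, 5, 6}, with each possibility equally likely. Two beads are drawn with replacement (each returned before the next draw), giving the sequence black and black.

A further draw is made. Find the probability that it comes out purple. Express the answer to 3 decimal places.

0.462

For each hypothesis, P(data | H) works out to: P(data | r = 1) = (1/9)(1/9) = 1/81; P(data | r = 2) = (2/9)(2/9) = 4/81; P(data | r = 3) = (3/9)(3/9) = 1/9; P(data | r = 4) = (4/9)(4/9) = 16/81; P(data | r = 5) = (5/9)(5/9) = 25/81; P(data | r = 6) = (6/9)(6/9) = 4/9.
Weighting by the prior gives 1/6 · 1/81 = 1/486, 1/6 · 4/81 = 2/243, 1/6 · 1/9 = 1/54, 1/6 · 16/81 = 8/243, 1/6 · 25/81 = 25/486, 1/6 · 4/9 = 2/27; summing to 91/486.
Dividing through by the total gives posterior P(r = 1 | data) = 1/91, P(r = 2 | data) = 4/91, P(r = 3 | data) = 9/91, P(r = 4 | data) = 16/91, P(r = 5 | data) = 25/91, P(r = 6 | data) = 36/91.
The predictive probability is P(purple next | data) = (8/9)(1/91) + (7/9)(4/91) + (2/3)(9/91) + (5/9)(16/91) + (4/9)(25/91) + (1/3)(36/91) = 6/13.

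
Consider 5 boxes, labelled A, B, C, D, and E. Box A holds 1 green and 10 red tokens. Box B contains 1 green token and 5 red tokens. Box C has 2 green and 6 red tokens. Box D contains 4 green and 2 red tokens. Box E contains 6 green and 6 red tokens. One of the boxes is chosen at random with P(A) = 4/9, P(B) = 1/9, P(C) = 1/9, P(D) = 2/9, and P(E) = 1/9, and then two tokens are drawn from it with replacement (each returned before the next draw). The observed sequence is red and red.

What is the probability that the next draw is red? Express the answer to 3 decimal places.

Under each hypothesis, the probability of the observed sequence is: P(data | box A) = (10/11)(10/11) = 0.82645; P(data | box B) = (5/6)(5/6) = 0.69444; P(data | box C) = (6/8)(6/8) = 0.5625; P(data | box D) = (2/6)(2/6) = 0.11111; P(data | box E) = (6/12)(6/12) = 0.25.
Weighting by the prior gives 4/9 · 0.82645 = 0.36731, 1/9 · 0.69444 = 0.07716, 1/9 · 0.5625 = 0.0625, 2/9 · 0.11111 = 0.024691, 1/9 · 0.25 = 0.027778; summing to 0.55944.
The posterior is then P(box A | data) = 0.65657, P(box B | data) = 0.13792, P(box C | data) = 0.11172, P(box D | data) = 0.044136, P(box E | data) = 0.049653.
So P(red next | data) = Σ P(red next | H) P(H | data) = (10/11)(0.65657) + (5/6)(0.13792) + (3/4)(0.11172) + (1/3)(0.044136) + (1/2)(0.049653) = 0.83514.

0.835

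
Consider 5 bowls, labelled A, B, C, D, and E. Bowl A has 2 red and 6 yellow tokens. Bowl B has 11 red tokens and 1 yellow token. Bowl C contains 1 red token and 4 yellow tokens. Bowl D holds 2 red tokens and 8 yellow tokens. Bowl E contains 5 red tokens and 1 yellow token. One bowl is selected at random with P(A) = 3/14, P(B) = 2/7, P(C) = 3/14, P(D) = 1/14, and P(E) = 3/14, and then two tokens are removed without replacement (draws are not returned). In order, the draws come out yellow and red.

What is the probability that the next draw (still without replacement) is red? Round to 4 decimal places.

For each hypothesis, P(data | H) works out to: P(data | bowl A) = (6/8)(2/7) = 3/14; P(data | bowl B) = (1/12)(11/11) = 1/12; P(data | bowl C) = (4/5)(1/4) = 1/5; P(data | bowl D) = (8/10)(2/9) = 8/45; P(data | bowl E) = (1/6)(5/5) = 1/6.
Multiplying each by its prior: 3/14 · 3/14 = 9/196, 2/7 · 1/12 = 1/42, 3/14 · 1/5 = 3/70, 1/14 · 8/45 = 4/315, 3/14 · 1/6 = 1/28; summing to 71/441.
The posterior is then P(bowl A | data) = 0.28521, P(bowl B | data) = 0.14789, P(bowl C | data) = 0.2662, P(bowl D | data) = 0.078873, P(bowl E | data) = 0.22183.
Averaging over the posterior, P(red next | data) = (1/6)(0.28521) + (1)(0.14789) + (0)(0.2662) + (1/8)(0.078873) + (1)(0.22183) = 0.42711.

0.4271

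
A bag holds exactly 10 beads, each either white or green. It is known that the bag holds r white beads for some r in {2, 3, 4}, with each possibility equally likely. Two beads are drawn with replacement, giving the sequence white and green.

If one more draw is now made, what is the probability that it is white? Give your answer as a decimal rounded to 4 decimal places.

For each hypothesis, P(data | H) works out to: P(data | r = 2) = (2/10)(8/10) = 4/25; P(data | r = 3) = (3/10)(7/10) = 21/100; P(data | r = 4) = (4/10)(6/10) = 6/25.
The prior-weighted likelihoods are 1/3 · 4/25 = 4/75, 1/3 · 21/100 = 7/100, 1/3 · 6/25 = 2/25; summing to 61/300.
Normalising, the posterior is P(r = 2 | data) = 16/61, P(r = 3 | data) = 21/61, P(r = 4 | data) = 24/61.
Averaging over the posterior, P(white next | data) = (1/5)(16/61) + (3/10)(21/61) + (2/5)(24/61) = 191/610.

0.3131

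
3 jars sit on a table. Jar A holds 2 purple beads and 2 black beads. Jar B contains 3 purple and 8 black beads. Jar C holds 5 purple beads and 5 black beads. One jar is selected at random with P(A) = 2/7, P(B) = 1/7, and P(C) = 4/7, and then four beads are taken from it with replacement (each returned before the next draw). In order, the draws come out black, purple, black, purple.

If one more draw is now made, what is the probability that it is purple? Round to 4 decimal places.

Compute the likelihood of the observed sequence for each case: P(data | jar A) = (2/4)(2/4)(2/4)(2/4) = 0.0625; P(data | jar B) = (8/11)(3/11)(8/11)(3/11) = 0.039342; P(data | jar C) = (5/10)(5/10)(5/10)(5/10) = 0.0625.
The prior-weighted likelihoods are 2/7 · 0.0625 = 0.017857, 1/7 · 0.039342 = 0.0056202, 4/7 · 0.0625 = 0.035714; summing to 0.059192.
Dividing through by the total gives posterior P(jar A | data) = 0.30168, P(jar B | data) = 0.09495, P(jar C | data) = 0.60337.
Averaging over the posterior, P(purple next | data) = (1/2)(0.30168) + (3/11)(0.09495) + (1/2)(0.60337) = 0.47842.

0.4784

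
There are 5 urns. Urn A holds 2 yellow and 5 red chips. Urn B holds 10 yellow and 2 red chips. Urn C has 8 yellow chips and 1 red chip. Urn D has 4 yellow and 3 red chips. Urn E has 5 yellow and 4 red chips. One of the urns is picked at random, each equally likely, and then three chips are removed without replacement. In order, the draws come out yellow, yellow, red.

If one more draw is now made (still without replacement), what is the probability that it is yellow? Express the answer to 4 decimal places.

0.6356

Compute the likelihood of the observed sequence for each case: P(data | urn A) = (2/7)(1/6)(5/5) = 0.047619; P(data | urn B) = (10/12)(9/11)(2/10) = 0.13636; P(data | urn C) = (8/9)(7/8)(1/7) = 0.11111; P(data | urn D) = (4/7)(3/6)(3/5) = 0.17143; P(data | urn E) = (5/9)(4/8)(4/7) = 0.15873.
Multiplying each by its prior: 1/5 · 0.047619 = 0.0095238, 1/5 · 0.13636 = 0.027273, 1/5 · 0.11111 = 0.022222, 1/5 · 0.17143 = 0.034286, 1/5 · 0.15873 = 0.031746; summing to 0.12505.
Dividing through by the total gives posterior P(urn A | data) = 0.07616, P(urn B | data) = 0.21809, P(urn C | data) = 0.17771, P(urn D | data) = 0.27417, P(urn E | data) = 0.25387.
Averaging over the posterior, P(yellow next | data) = (0)(0.07616) + (8/9)(0.21809) + (1)(0.17771) + (1/2)(0.27417) + (1/2)(0.25387) = 0.63559.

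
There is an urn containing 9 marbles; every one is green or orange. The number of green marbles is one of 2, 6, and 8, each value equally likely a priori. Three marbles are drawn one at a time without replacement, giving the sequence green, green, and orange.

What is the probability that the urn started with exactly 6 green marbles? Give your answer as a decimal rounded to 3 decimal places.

0.563

Compute the likelihood of the observed sequence for each case: P(data | r = 2) = (2/9)(1/8)(7/7) = 1/36; P(data | r = 6) = (6/9)(5/8)(3/7) = 5/28; P(data | r = 8) = (8/9)(7/8)(1/7) = 1/9.
The prior-weighted likelihoods are 1/3 · 1/36 = 1/108, 1/3 · 5/28 = 5/84, 1/3 · 1/9 = 1/27; these sum to 20/189.
Therefore the posterior P(r = 6 | data) = (5/84) / (20/189) = 9/16.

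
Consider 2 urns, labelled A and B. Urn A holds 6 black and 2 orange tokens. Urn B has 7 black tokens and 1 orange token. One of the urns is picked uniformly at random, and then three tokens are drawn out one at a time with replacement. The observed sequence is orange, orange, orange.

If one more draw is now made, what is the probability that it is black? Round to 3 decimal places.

Compute the likelihood of the observed sequence for each case: P(data | urn A) = (2/8)(2/8)(2/8) = 0.015625; P(data | urn B) = (1/8)(1/8)(1/8) = 0.0019531.
Multiplying each by its prior: 1/2 · 0.015625 = 0.0078125, 1/2 · 0.0019531 = 0.00097656; these sum to 0.0087891.
The posterior is then P(urn A | data) = 0.88889, P(urn B | data) = 0.11111.
The predictive probability is P(black next | data) = (3/4)(0.88889) + (7/8)(0.11111) = 0.76389.

0.764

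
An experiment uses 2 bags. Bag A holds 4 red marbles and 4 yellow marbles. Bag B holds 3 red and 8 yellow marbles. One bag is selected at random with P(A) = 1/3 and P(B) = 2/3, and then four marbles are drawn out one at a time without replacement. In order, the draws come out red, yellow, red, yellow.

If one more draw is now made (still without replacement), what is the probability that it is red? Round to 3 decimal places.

For each hypothesis, P(data | H) works out to: P(data | bag A) = (4/8)(4/7)(3/6)(3/5) = 0.085714; P(data | bag B) = (3/11)(8/10)(2/9)(7/8) = 0.042424.
The prior-weighted likelihoods are 1/3 · 0.085714 = 0.028571, 2/3 · 0.042424 = 0.028283; with total 0.056854.
Normalising, the posterior is P(bag A | data) = 0.50254, P(bag B | data) = 0.49746.
Averaging over the posterior, P(red next | data) = (1/2)(0.50254) + (1/7)(0.49746) = 0.32234.

0.322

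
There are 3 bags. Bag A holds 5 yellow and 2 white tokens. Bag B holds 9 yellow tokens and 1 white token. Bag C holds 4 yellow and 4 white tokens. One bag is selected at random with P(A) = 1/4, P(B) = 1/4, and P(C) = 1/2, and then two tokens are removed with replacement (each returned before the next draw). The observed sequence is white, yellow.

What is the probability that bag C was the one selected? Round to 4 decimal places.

0.6297

The likelihood of the observed sequence under each hypothesis: P(data | bag A) = (2/7)(5/7) = 0.20408; P(data | bag B) = (1/10)(9/10) = 0.09; P(data | bag C) = (4/8)(4/8) = 0.25.
Weighting by the prior gives 1/4 · 0.20408 = 0.05102, 1/4 · 0.09 = 0.0225, 1/2 · 0.25 = 0.125; with total 0.19852.
Hence P(bag C | data) = (0.125) / (0.19852) = 0.62966.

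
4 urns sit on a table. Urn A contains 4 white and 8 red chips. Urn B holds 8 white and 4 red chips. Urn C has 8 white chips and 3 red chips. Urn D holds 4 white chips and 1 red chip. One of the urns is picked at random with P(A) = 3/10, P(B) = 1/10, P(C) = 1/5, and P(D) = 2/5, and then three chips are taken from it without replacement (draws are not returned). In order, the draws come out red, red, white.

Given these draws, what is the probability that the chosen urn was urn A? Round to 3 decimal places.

0.750

Under each hypothesis, the probability of the observed sequence is: P(data | urn A) = (8/12)(7/11)(4/10) = 28/165; P(data | urn B) = (4/12)(3/11)(8/10) = 4/55; P(data | urn C) = (3/11)(2/10)(8/9) = 8/165; P(data | urn D) = (1/5)(0/4) = 0.
Weighting by the prior gives 3/10 · 28/165 = 14/275, 1/10 · 4/55 = 2/275, 1/5 · 8/165 = 8/825, 2/5 · 0 = 0; with total 56/825.
Hence P(urn A | data) = (14/275) / (56/825) = 3/4.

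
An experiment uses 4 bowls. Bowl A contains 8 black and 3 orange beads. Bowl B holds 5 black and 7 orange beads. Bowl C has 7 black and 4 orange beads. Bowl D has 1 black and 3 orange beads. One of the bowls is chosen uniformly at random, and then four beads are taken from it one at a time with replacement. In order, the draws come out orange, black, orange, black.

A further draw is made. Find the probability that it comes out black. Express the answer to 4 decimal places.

Compute the likelihood of the observed sequence for each case: P(data | bowl A) = (3/11)(8/11)(3/11)(8/11) = 0.039342; P(data | bowl B) = (7/12)(5/12)(7/12)(5/12) = 0.059076; P(data | bowl C) = (4/11)(7/11)(4/11)(7/11) = 0.053548; P(data | bowl D) = (3/4)(1/4)(3/4)(1/4) = 0.035156.
Weighting by the prior gives 1/4 · 0.039342 = 0.0098354, 1/4 · 0.059076 = 0.014769, 1/4 · 0.053548 = 0.013387, 1/4 · 0.035156 = 0.0087891; these sum to 0.046781.
Normalising, the posterior is P(bowl A | data) = 0.21025, P(bowl B | data) = 0.31571, P(bowl C | data) = 0.28617, P(bowl D | data) = 0.18788.
Averaging over the posterior, P(black next | data) = (8/11)(0.21025) + (5/12)(0.31571) + (7/11)(0.28617) + (1/4)(0.18788) = 0.51353.

0.5135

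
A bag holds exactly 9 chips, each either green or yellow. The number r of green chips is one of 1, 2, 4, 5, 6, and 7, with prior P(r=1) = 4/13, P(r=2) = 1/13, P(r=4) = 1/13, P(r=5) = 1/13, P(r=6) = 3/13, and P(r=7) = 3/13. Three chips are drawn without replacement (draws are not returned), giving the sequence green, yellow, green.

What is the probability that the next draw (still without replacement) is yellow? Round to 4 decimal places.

Under each hypothesis, the probability of the observed sequence is: P(data | r = 1) = (1/9)(8/8)(0/7) = 0; P(data | r = 2) = (2/9)(7/8)(1/7) = 1/36; P(data | r = 4) = (4/9)(5/8)(3/7) = 5/42; P(data | r = 5) = (5/9)(4/8)(4/7) = 10/63; P(data | r = 6) = (6/9)(3/8)(5/7) = 5/28; P(data | r = 7) = (7/9)(2/8)(6/7) = 1/6.
Weighting by the prior gives 4/13 · 0 = 0, 1/13 · 1/36 = 1/468, 1/13 · 5/42 = 5/546, 1/13 · 10/63 = 10/819, 3/13 · 5/28 = 15/364, 3/13 · 1/6 = 1/26; with total 13/126.
Dividing through by the total gives posterior P(r = 1 | data) = 0, P(r = 2 | data) = 7/338, P(r = 4 | data) = 15/169, P(r = 5 | data) = 20/169, P(r = 6 | data) = 135/338, P(r = 7 | data) = 63/169.
So P(yellow next | data) = Σ P(yellow next | H) P(H | data) = (1)(7/338) + (2/3)(15/169) + (1/2)(20/169) + (1/3)(135/338) + (1/6)(63/169) = 113/338.

0.3343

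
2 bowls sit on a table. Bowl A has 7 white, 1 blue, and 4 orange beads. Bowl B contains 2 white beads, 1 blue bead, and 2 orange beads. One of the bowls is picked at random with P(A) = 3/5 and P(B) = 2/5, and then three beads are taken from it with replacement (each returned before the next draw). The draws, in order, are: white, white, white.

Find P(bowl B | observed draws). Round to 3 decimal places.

Under each hypothesis, the probability of the observed sequence is: P(data | bowl A) = (7/12)(7/12)(7/12) = 0.1985; P(data | bowl B) = (2/5)(2/5)(2/5) = 0.064.
The prior-weighted likelihoods are 3/5 · 0.1985 = 0.1191, 2/5 · 0.064 = 0.0256; with total 0.1447.
By Bayes' rule, P(bowl B | data) = (0.0256) / (0.1447) = 0.17692.

0.177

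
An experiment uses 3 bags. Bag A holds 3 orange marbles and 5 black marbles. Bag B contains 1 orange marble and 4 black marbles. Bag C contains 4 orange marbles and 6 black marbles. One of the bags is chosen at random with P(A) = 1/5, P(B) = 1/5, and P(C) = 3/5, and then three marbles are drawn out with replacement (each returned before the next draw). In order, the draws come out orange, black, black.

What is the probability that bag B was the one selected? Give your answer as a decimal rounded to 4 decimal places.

0.1812

The likelihood of the observed sequence under each hypothesis: P(data | bag A) = (3/8)(5/8)(5/8) = 0.14648; P(data | bag B) = (1/5)(4/5)(4/5) = 0.128; P(data | bag C) = (4/10)(6/10)(6/10) = 0.144.
Multiplying each by its prior: 1/5 · 0.14648 = 0.029297, 1/5 · 0.128 = 0.0256, 3/5 · 0.144 = 0.0864; these sum to 0.1413.
Therefore the posterior P(bag B | data) = (0.0256) / (0.1413) = 0.18118.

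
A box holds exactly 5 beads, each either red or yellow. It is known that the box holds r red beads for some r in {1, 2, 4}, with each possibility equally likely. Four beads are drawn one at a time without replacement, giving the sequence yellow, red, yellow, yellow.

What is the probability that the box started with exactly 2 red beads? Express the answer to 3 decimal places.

0.333

For each hypothesis, P(data | H) works out to: P(data | r = 1) = (4/5)(1/4)(3/3)(2/2) = 1/5; P(data | r = 2) = (3/5)(2/4)(2/3)(1/2) = 1/10; P(data | r = 4) = (1/5)(4/4)(0/3) = 0.
The prior-weighted likelihoods are 1/3 · 1/5 = 1/15, 1/3 · 1/10 = 1/30, 1/3 · 0 = 0; summing to 1/10.
Hence P(r = 2 | data) = (1/30) / (1/10) = 1/3.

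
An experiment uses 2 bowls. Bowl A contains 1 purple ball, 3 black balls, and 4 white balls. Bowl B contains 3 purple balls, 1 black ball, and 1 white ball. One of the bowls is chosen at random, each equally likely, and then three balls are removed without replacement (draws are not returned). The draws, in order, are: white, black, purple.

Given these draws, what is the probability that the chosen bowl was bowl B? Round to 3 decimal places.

0.583

For each hypothesis, P(data | H) works out to: P(data | bowl A) = (4/8)(3/7)(1/6) = 1/28; P(data | bowl B) = (1/5)(1/4)(3/3) = 1/20.
Weighting by the prior gives 1/2 · 1/28 = 1/56, 1/2 · 1/20 = 1/40; summing to 3/70.
Hence P(bowl B | data) = (1/40) / (3/70) = 7/12.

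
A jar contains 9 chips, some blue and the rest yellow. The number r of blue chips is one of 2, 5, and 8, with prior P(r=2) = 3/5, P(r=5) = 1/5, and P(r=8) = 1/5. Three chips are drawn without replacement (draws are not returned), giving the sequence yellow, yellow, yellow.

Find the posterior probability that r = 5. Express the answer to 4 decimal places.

0.0367

Under each hypothesis, the probability of the observed sequence is: P(data | r = 2) = (7/9)(6/8)(5/7) = 5/12; P(data | r = 5) = (4/9)(3/8)(2/7) = 1/21; P(data | r = 8) = (1/9)(0/8) = 0.
The prior-weighted likelihoods are 3/5 · 5/12 = 1/4, 1/5 · 1/21 = 1/105, 1/5 · 0 = 0; summing to 109/420.
Hence P(r = 5 | data) = (1/105) / (109/420) = 4/109.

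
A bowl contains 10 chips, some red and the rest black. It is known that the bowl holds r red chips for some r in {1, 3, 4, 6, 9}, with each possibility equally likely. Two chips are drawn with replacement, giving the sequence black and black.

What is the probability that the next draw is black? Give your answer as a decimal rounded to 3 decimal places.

Compute the likelihood of the observed sequence for each case: P(data | r = 1) = (9/10)(9/10) = 81/100; P(data | r = 3) = (7/10)(7/10) = 49/100; P(data | r = 4) = (6/10)(6/10) = 9/25; P(data | r = 6) = (4/10)(4/10) = 4/25; P(data | r = 9) = (1/10)(1/10) = 1/100.
Weighting by the prior gives 1/5 · 81/100 = 81/500, 1/5 · 49/100 = 49/500, 1/5 · 9/25 = 9/125, 1/5 · 4/25 = 4/125, 1/5 · 1/100 = 1/500; with total 183/500.
Normalising, the posterior is P(r = 1 | data) = 27/61, P(r = 3 | data) = 49/183, P(r = 4 | data) = 12/61, P(r = 6 | data) = 16/183, P(r = 9 | data) = 1/183.
The predictive probability is P(black next | data) = (9/10)(27/61) + (7/10)(49/183) + (3/5)(12/61) + (2/5)(16/183) + (1/10)(1/183) = 451/610.

0.739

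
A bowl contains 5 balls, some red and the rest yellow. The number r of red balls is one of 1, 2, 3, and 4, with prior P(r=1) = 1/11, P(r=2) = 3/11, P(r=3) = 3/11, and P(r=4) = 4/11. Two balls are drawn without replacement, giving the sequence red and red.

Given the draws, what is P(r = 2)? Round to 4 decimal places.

0.0833

For each hypothesis, P(data | H) works out to: P(data | r = 1) = (1/5)(0/4) = 0; P(data | r = 2) = (2/5)(1/4) = 1/10; P(data | r = 3) = (3/5)(2/4) = 3/10; P(data | r = 4) = (4/5)(3/4) = 3/5.
The prior-weighted likelihoods are 1/11 · 0 = 0, 3/11 · 1/10 = 3/110, 3/11 · 3/10 = 9/110, 4/11 · 3/5 = 12/55; summing to 18/55.
Hence P(r = 2 | data) = (3/110) / (18/55) = 1/12.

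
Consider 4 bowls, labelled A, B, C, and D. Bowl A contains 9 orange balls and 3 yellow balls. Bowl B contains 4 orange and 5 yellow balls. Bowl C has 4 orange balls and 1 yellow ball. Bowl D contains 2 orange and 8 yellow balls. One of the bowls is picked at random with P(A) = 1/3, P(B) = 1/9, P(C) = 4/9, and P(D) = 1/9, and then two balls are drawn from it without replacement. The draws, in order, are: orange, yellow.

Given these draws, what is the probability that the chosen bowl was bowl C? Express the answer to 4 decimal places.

For each hypothesis, P(data | H) works out to: P(data | bowl A) = (9/12)(3/11) = 0.20455; P(data | bowl B) = (4/9)(5/8) = 0.27778; P(data | bowl C) = (4/5)(1/4) = 0.2; P(data | bowl D) = (2/10)(8/9) = 0.17778.
Multiplying each by its prior: 1/3 · 0.20455 = 0.068182, 1/9 · 0.27778 = 0.030864, 4/9 · 0.2 = 0.088889, 1/9 · 0.17778 = 0.019753; these sum to 0.20769.
So P(bowl C | data) = (0.088889) / (0.20769) = 0.42799.

0.4280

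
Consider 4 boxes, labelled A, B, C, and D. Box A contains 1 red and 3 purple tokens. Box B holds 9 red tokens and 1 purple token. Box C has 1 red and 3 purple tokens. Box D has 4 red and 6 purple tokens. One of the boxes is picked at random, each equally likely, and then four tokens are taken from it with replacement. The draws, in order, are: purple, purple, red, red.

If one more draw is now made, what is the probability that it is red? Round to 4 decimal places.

Under each hypothesis, the probability of the observed sequence is: P(data | box A) = (3/4)(3/4)(1/4)(1/4) = 0.035156; P(data | box B) = (1/10)(1/10)(9/10)(9/10) = 0.0081; P(data | box C) = (3/4)(3/4)(1/4)(1/4) = 0.035156; P(data | box D) = (6/10)(6/10)(4/10)(4/10) = 0.0576.
Multiplying each by its prior: 1/4 · 0.035156 = 0.0087891, 1/4 · 0.0081 = 0.002025, 1/4 · 0.035156 = 0.0087891, 1/4 · 0.0576 = 0.0144; these sum to 0.034003.
Normalising, the posterior is P(box A | data) = 0.25848, P(box B | data) = 0.059553, P(box C | data) = 0.25848, P(box D | data) = 0.42349.
The predictive probability is P(red next | data) = (1/4)(0.25848) + (9/10)(0.059553) + (1/4)(0.25848) + (2/5)(0.42349) = 0.35223.

0.3522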